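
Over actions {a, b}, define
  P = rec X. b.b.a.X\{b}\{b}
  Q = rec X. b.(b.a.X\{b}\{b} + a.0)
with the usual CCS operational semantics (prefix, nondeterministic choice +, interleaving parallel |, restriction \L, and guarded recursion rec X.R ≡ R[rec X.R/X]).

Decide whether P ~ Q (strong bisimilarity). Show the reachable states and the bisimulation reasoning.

NO

Reachable graph of P (4 states):
  p0 = rec X. b.b.a.X\{b}\{b} | =b=> p1
  p1 = b.a.(rec X. b.b.a.X\{b}\{b})\{b}\{b} | =b=> p2
  p2 = a.(rec X. b.b.a.X\{b}\{b})\{b}\{b} | =a=> p3
  p3 = (rec X. b.b.a.X\{b}\{b})\{b}\{b} | (no moves)
Reachable graph of Q (5 states):
  q0 = rec X. b.(b.a.X\{b}\{b} + a.0) | =b=> q1
  q1 = b.a.(rec X. b.(b.a.X\{b}\{b} + a.0))\{b}\{b} + a.0 | =a=> q2, =b=> q3
  q2 = 0 | (no moves)
  q3 = a.(rec X. b.(b.a.X\{b}\{b} + a.0))\{b}\{b} | =a=> q4
  q4 = (rec X. b.(b.a.X\{b}\{b} + a.0))\{b}\{b} | (no moves)
Coarsest stable partition (strong bisimilarity classes):
  B0 = {p0}
  B1 = {p1}
  B2 = {p2, q3}
  B3 = {p3, q2, q4}
  B4 = {q0}
  B5 = {q1}
p0 ∈ B0, q0 ∈ B4 → different blocks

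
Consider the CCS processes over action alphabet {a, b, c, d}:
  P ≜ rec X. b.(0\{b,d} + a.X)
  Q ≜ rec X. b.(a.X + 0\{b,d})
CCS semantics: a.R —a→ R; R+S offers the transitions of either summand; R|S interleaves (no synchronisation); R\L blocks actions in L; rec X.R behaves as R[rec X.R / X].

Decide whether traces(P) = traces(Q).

traces(P) = traces(Q)

P's transition system — 2 states:
  p0 = rec X. b.(0\{b,d} + a.X) → ··b··> p1
  p1 = 0\{b,d} + a.(rec X. b.(0\{b,d} + a.X)) → ··a··> p0
Q's transition system — 2 states:
  q0 = rec X. b.(a.X + 0\{b,d}) → ··b··> q1
  q1 = a.(rec X. b.(a.X + 0\{b,d})) + 0\{b,d} → ··a··> q0
Partition-refinement fixed point:
  B0 = {p0, q0}
  B1 = {p1, q1}
p0 ∈ B0, q0 ∈ B0 → same block
Bisimilar ⇒ trace-equivalent.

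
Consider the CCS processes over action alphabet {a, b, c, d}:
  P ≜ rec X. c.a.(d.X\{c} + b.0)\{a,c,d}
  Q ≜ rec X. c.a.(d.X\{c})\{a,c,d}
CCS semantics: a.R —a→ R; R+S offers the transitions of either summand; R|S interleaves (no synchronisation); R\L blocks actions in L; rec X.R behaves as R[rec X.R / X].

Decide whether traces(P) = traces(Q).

traces(P) ≠ traces(Q) — witness ⟨cab⟩

P's transition system — 4 states:
  p0 = rec X. c.a.(d.X\{c} + b.0)\{a,c,d} ⊢ =c=> p1
  p1 = a.(d.(rec X. c.a.(d.X\{c} + b.0)\{a,c,d})\{c} + b.0)\{a,c,d} ⊢ =a=> p2
  p2 = (d.(rec X. c.a.(d.X\{c} + b.0)\{a,c,d})\{c} + b.0)\{a,c,d} ⊢ =b=> p3
  p3 = 0\{a,c,d} ⊢ deadlocked
Q's transition system — 3 states:
  q0 = rec X. c.a.(d.X\{c})\{a,c,d} ⊢ =c=> q1
  q1 = a.(d.(rec X. c.a.(d.X\{c})\{a,c,d})\{c})\{a,c,d} ⊢ =a=> q2
  q2 = (d.(rec X. c.a.(d.X\{c})\{a,c,d})\{c})\{a,c,d} ⊢ deadlocked
Executing cab from P (initial set {p0}):
  after c @ step 1: {p1}
  after a @ step 2: {p2}
  after b @ step 3: {p3}
  ✓ P
Executing cab from Q (initial set {q0}):
  after c @ step 1: {q1}
  after a @ step 2: {q2}
  after b @ step 3: ∅  — Q cannot continue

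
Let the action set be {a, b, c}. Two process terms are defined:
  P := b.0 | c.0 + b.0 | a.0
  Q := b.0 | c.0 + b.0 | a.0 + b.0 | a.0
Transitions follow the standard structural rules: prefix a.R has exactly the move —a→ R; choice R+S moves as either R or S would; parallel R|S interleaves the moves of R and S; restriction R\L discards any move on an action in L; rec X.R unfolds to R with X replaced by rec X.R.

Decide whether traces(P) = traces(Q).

traces(P) = traces(Q)

P's transition system — 5 states:
  p0 = b.0 | c.0 + b.0 | a.0 → -a-> p1, -b-> p2, -b-> p3, -c-> p1
  p1 = b.0 | 0 → -b-> p4
  p2 = 0 | a.0 → -a-> p4
  p3 = 0 | c.0 → -c-> p4
  p4 = 0 | 0 → ∅
Q's transition system — 5 states:
  q0 = b.0 | c.0 + b.0 | a.0 + b.0 | a.0 → -a-> q1, -b-> q2, -b-> q3, -c-> q1
  q1 = b.0 | 0 → -b-> q4
  q2 = 0 | a.0 → -a-> q4
  q3 = 0 | c.0 → -c-> q4
  q4 = 0 | 0 → ∅
Partition-refinement fixed point:
  B0 = {p0, q0}
  B1 = {p2, q2}
  B2 = {p4, q4}
  B3 = {p3, q3}
  B4 = {p1, q1}
p0 ∈ B0, q0 ∈ B0 → same block
Bisimilar ⇒ trace-equivalent.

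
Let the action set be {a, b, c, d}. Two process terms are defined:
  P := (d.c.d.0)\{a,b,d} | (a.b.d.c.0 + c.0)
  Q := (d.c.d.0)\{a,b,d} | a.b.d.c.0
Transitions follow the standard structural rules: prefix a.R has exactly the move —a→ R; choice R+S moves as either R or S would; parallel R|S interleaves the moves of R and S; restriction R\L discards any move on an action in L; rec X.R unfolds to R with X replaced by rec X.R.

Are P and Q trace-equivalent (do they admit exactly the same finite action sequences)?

LTS(P): 5 reachable states
  m0 = (d.c.d.0)\{a,b,d} | (a.b.d.c.0 + c.0) has moves --a--▸ m1, --c--▸ m2
  m1 = (d.c.d.0)\{a,b,d} | b.d.c.0 has moves --b--▸ m3
  m2 = (d.c.d.0)\{a,b,d} | 0 has moves stopped
  m3 = (d.c.d.0)\{a,b,d} | d.c.0 has moves --d--▸ m4
  m4 = (d.c.d.0)\{a,b,d} | c.0 has moves --c--▸ m2
LTS(Q): 5 reachable states
  n0 = (d.c.d.0)\{a,b,d} | a.b.d.c.0 has moves --a--▸ n1
  n1 = (d.c.d.0)\{a,b,d} | b.d.c.0 has moves --b--▸ n2
  n2 = (d.c.d.0)\{a,b,d} | d.c.0 has moves --d--▸ n3
  n3 = (d.c.d.0)\{a,b,d} | c.0 has moves --c--▸ n4
  n4 = (d.c.d.0)\{a,b,d} | 0 has moves stopped
Run σ = ⟨c⟩ on P: start {m0}
  after c @ step 1: {m2}
  — P admits the full trace.
Run σ = ⟨c⟩ on Q: start {n0}
  after c @ step 1: ∅  — Q cannot continue

traces(P) ≠ traces(Q) — witness ⟨c⟩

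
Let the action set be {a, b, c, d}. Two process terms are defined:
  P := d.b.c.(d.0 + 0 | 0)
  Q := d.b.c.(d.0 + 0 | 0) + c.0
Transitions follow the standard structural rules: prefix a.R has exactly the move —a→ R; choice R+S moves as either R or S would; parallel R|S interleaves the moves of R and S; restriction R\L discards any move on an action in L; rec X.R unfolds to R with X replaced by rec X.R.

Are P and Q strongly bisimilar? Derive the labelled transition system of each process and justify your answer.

LTS(P): 5 reachable states
  u0 = d.b.c.(d.0 + 0 | 0) :: ··d··> u1
  u1 = b.c.(d.0 + 0 | 0) :: ··b··> u2
  u2 = c.(d.0 + 0 | 0) :: ··c··> u3
  u3 = d.0 + 0 | 0 :: ··d··> u4
  u4 = 0 :: ∅
LTS(Q): 5 reachable states
  v0 = d.b.c.(d.0 + 0 | 0) + c.0 :: ··c··> v1, ··d··> v2
  v1 = 0 :: ∅
  v2 = b.c.(d.0 + 0 | 0) :: ··b··> v3
  v3 = c.(d.0 + 0 | 0) :: ··c··> v4
  v4 = d.0 + 0 | 0 :: ··d··> v1
Partition-refinement fixed point:
  B0 = {u0}
  B1 = {u1, v2}
  B2 = {u2, v3}
  B3 = {u3, v4}
  B4 = {u4, v1}
  B5 = {v0}
u0 ∈ B0, v0 ∈ B5 → different blocks

P ≁ Q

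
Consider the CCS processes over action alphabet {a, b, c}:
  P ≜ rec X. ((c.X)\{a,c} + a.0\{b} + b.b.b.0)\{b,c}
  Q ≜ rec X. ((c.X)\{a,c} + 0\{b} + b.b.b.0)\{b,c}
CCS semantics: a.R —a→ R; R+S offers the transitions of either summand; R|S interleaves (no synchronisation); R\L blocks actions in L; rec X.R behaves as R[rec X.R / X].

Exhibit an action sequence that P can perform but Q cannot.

LTS(P): 2 reachable states
  u0 = rec X. ((c.X)\{a,c} + a.0\{b} + b.b.b.0)\{b,c} → —a→ u1
  u1 = 0\{b}\{b,c} → (no moves)
LTS(Q): 1 reachable states
  v0 = rec X. ((c.X)\{a,c} + 0\{b} + b.b.b.0)\{b,c} → (no moves)
Trace ⟨a⟩ through P, begin at {u0}:
  [1] a ⇒ {u1}
  ✓ P
Trace ⟨a⟩ through Q, begin at {v0}:
  [1] a ⇒ no successor for Q

a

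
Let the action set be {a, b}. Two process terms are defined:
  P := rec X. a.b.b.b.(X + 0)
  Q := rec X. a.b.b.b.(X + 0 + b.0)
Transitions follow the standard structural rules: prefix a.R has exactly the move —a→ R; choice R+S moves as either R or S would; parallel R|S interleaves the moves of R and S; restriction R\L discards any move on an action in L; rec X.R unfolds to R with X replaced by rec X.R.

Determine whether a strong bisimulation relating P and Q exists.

NO

P's transition system — 5 states:
  p0 = rec X. a.b.b.b.(X + 0) → --a--▸ p1
  p1 = b.b.b.((rec X. a.b.b.b.(X + 0)) + 0) → --b--▸ p2
  p2 = b.b.((rec X. a.b.b.b.(X + 0)) + 0) → --b--▸ p3
  p3 = b.((rec X. a.b.b.b.(X + 0)) + 0) → --b--▸ p4
  p4 = (rec X. a.b.b.b.(X + 0)) + 0 → --a--▸ p1
Q's transition system — 6 states:
  q0 = rec X. a.b.b.b.(X + 0 + b.0) → --a--▸ q1
  q1 = b.b.b.((rec X. a.b.b.b.(X + 0 + b.0)) + 0 + b.0) → --b--▸ q2
  q2 = b.b.((rec X. a.b.b.b.(X + 0 + b.0)) + 0 + b.0) → --b--▸ q3
  q3 = b.((rec X. a.b.b.b.(X + 0 + b.0)) + 0 + b.0) → --b--▸ q4
  q4 = (rec X. a.b.b.b.(X + 0 + b.0)) + 0 + b.0 → --a--▸ q1, --b--▸ q5
  q5 = 0 → ∅
Partition-refinement fixed point:
  B0 = {p0, p4}
  B1 = {p1}
  B2 = {p2}
  B3 = {p3}
  B4 = {q0}
  B5 = {q1}
  B6 = {q2}
  B7 = {q3}
  B8 = {q4}
  B9 = {q5}
p0 ∈ B0, q0 ∈ B4 → different blocks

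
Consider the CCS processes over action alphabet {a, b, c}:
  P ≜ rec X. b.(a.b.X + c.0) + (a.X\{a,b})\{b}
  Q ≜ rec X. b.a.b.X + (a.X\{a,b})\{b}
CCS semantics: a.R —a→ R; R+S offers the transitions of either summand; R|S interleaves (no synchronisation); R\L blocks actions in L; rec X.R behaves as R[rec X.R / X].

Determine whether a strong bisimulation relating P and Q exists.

NO

LTS(P): 5 reachable states
  m0 = rec X. b.(a.b.X + c.0) + (a.X\{a,b})\{b} :: ··a··> m1, ··b··> m2
  m1 = (rec X. b.(a.b.X + c.0) + (a.X\{a,b})\{b})\{a,b}\{b} :: ·
  m2 = a.b.(rec X. b.(a.b.X + c.0) + (a.X\{a,b})\{b}) + c.0 :: ··a··> m3, ··c··> m4
  m3 = b.(rec X. b.(a.b.X + c.0) + (a.X\{a,b})\{b}) :: ··b··> m0
  m4 = 0 :: ·
LTS(Q): 4 reachable states
  n0 = rec X. b.a.b.X + (a.X\{a,b})\{b} :: ··a··> n1, ··b··> n2
  n1 = (rec X. b.a.b.X + (a.X\{a,b})\{b})\{a,b}\{b} :: ·
  n2 = a.b.(rec X. b.a.b.X + (a.X\{a,b})\{b}) :: ··a··> n3
  n3 = b.(rec X. b.a.b.X + (a.X\{a,b})\{b}) :: ··b··> n0
Bisimilarity quotient blocks:
  B0 = {m0}
  B1 = {m2}
  B2 = {m3}
  B3 = {m1, m4, n1}
  B4 = {n0}
  B5 = {n2}
  B6 = {n3}
m0 ∈ B0, n0 ∈ B4 → different blocks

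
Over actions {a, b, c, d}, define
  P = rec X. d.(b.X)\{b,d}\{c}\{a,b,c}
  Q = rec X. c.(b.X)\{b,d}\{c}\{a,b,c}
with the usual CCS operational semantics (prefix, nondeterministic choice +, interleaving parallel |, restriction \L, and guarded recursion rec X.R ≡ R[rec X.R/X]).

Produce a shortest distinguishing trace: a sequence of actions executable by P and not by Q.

d

Reachable graph of P (2 states):
  s0 = rec X. d.(b.X)\{b,d}\{c}\{a,b,c} | ··d··> s1
  s1 = (b.(rec X. d.(b.X)\{b,d}\{c}\{a,b,c}))\{b,d}\{c}\{a,b,c} | ∅
Reachable graph of Q (2 states):
  t0 = rec X. c.(b.X)\{b,d}\{c}\{a,b,c} | ··c··> t1
  t1 = (b.(rec X. c.(b.X)\{b,d}\{c}\{a,b,c}))\{b,d}\{c}\{a,b,c} | ∅
Trace ⟨d⟩ through P, begin at {s0}:
  [1] d ⇒ {s1}
  — P admits the full trace.
Trace ⟨d⟩ through Q, begin at {t0}:
  [1] d ⇒ no successor for Q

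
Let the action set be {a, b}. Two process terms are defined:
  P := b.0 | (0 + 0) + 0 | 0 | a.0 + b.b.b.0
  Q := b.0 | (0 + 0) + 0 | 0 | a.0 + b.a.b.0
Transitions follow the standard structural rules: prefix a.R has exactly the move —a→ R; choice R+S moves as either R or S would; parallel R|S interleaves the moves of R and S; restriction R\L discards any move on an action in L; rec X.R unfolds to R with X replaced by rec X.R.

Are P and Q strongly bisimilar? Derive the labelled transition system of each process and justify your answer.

not bisimilar

P's transition system — 6 states:
  p0 = b.0 | (0 + 0) + 0 | 0 | a.0 + b.b.b.0 | —a→ p1, —b→ p2, —b→ p3
  p1 = 0 | 0 | 0 | (no moves)
  p2 = 0 | (0 + 0) | (no moves)
  p3 = b.b.0 | —b→ p4
  p4 = b.0 | —b→ p5
  p5 = 0 | (no moves)
Q's transition system — 6 states:
  q0 = b.0 | (0 + 0) + 0 | 0 | a.0 + b.a.b.0 | —a→ q1, —b→ q2, —b→ q3
  q1 = 0 | 0 | 0 | (no moves)
  q2 = 0 | (0 + 0) | (no moves)
  q3 = a.b.0 | —a→ q4
  q4 = b.0 | —b→ q5
  q5 = 0 | (no moves)
Bisimilarity quotient blocks:
  B0 = {p0}
  B1 = {p1, p2, p5, q1, q2, q5}
  B2 = {p3}
  B3 = {p4, q4}
  B4 = {q0}
  B5 = {q3}
p0 ∈ B0, q0 ∈ B4 → different blocks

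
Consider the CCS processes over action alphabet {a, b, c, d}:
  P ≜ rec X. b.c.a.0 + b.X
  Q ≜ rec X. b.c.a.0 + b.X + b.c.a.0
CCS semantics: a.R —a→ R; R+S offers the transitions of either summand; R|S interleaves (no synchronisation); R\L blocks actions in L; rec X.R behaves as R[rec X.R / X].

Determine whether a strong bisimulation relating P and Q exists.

P ~ Q

Reachable graph of P (4 states):
  u0 = rec X. b.c.a.0 + b.X :: --b--▸ u0, --b--▸ u1
  u1 = c.a.0 :: --c--▸ u2
  u2 = a.0 :: --a--▸ u3
  u3 = 0 :: ∅
Reachable graph of Q (4 states):
  v0 = rec X. b.c.a.0 + b.X + b.c.a.0 :: --b--▸ v0, --b--▸ v1
  v1 = c.a.0 :: --c--▸ v2
  v2 = a.0 :: --a--▸ v3
  v3 = 0 :: ∅
Bisimilarity quotient blocks:
  B0 = {u0, v0}
  B1 = {u1, v1}
  B2 = {u2, v2}
  B3 = {u3, v3}
u0 ∈ B0, v0 ∈ B0 → same block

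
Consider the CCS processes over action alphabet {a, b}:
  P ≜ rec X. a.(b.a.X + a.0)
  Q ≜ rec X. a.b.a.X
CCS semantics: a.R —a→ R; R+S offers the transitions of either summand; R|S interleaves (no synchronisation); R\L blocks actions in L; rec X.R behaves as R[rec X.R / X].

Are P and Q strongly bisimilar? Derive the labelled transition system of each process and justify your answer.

LTS(P): 4 reachable states
  u0 = rec X. a.(b.a.X + a.0) has moves ··a··> u1
  u1 = b.a.(rec X. a.(b.a.X + a.0)) + a.0 has moves ··a··> u2, ··b··> u3
  u2 = 0 has moves ∅
  u3 = a.(rec X. a.(b.a.X + a.0)) has moves ··a··> u0
LTS(Q): 3 reachable states
  v0 = rec X. a.b.a.X has moves ··a··> v1
  v1 = b.a.(rec X. a.b.a.X) has moves ··b··> v2
  v2 = a.(rec X. a.b.a.X) has moves ··a··> v0
Bisimilarity quotient blocks:
  B0 = {u0}
  B1 = {u1}
  B2 = {u3}
  B3 = {u2}
  B4 = {v0}
  B5 = {v1}
  B6 = {v2}
u0 ∈ B0, v0 ∈ B4 → different blocks

not bisimilar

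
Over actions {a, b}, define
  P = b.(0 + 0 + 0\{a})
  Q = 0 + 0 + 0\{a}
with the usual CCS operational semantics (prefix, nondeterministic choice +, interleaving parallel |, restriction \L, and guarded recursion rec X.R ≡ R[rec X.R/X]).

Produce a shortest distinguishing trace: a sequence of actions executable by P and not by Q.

LTS(P): 2 reachable states
  p0 = b.(0 + 0 + 0\{a}) ⊢ -b-> p1
  p1 = 0 + 0 + 0\{a} ⊢ deadlocked
LTS(Q): 1 reachable states
  q0 = 0 + 0 + 0\{a} ⊢ deadlocked
Executing b from P (initial set {p0}):
  [1] b ⇒ {p1}
  ✓ P
Executing b from Q (initial set {q0}):
  [1] b ⇒ ∅  — Q cannot continue

b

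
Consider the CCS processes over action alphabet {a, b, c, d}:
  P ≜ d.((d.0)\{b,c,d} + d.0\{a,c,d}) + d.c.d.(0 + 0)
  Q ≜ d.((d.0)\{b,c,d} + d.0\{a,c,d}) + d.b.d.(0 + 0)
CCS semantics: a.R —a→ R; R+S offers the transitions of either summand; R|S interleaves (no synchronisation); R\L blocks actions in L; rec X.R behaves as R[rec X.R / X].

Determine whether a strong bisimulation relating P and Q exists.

P's transition system — 6 states:
  s0 = d.((d.0)\{b,c,d} + d.0\{a,c,d}) + d.c.d.(0 + 0) has moves -d-> s1, -d-> s2
  s1 = (d.0)\{b,c,d} + d.0\{a,c,d} has moves -d-> s3
  s2 = c.d.(0 + 0) has moves -c-> s4
  s3 = 0\{a,c,d} has moves deadlocked
  s4 = d.(0 + 0) has moves -d-> s5
  s5 = 0 + 0 has moves deadlocked
Q's transition system — 6 states:
  t0 = d.((d.0)\{b,c,d} + d.0\{a,c,d}) + d.b.d.(0 + 0) has moves -d-> t1, -d-> t2
  t1 = (d.0)\{b,c,d} + d.0\{a,c,d} has moves -d-> t3
  t2 = b.d.(0 + 0) has moves -b-> t4
  t3 = 0\{a,c,d} has moves deadlocked
  t4 = d.(0 + 0) has moves -d-> t5
  t5 = 0 + 0 has moves deadlocked
Bisimilarity quotient blocks:
  B0 = {s0}
  B1 = {s1, s4, t1, t4}
  B2 = {s3, s5, t3, t5}
  B3 = {s2}
  B4 = {t0}
  B5 = {t2}
s0 ∈ B0, t0 ∈ B4 → different blocks

P ≁ Q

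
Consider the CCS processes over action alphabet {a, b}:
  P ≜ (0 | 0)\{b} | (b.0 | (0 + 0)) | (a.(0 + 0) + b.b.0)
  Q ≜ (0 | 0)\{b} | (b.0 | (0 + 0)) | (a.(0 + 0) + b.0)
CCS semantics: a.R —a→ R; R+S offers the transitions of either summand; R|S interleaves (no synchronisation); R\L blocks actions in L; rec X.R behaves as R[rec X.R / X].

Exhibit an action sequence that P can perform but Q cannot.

bbb

Reachable graph of P (8 states):
  s0 = (0 | 0)\{b} | (b.0 | (0 + 0)) | (a.(0 + 0) + b.b.0) → --a--▸ s1, --b--▸ s2, --b--▸ s3
  s1 = (0 | 0)\{b} | (b.0 | (0 + 0)) | (0 + 0) → --b--▸ s4
  s2 = (0 | 0)\{b} | (0 | (0 + 0)) | (a.(0 + 0) + b.b.0) → --a--▸ s4, --b--▸ s5
  s3 = (0 | 0)\{b} | (b.0 | (0 + 0)) | b.0 → --b--▸ s5, --b--▸ s6
  s4 = (0 | 0)\{b} | (0 | (0 + 0)) | (0 + 0) → ·
  s5 = (0 | 0)\{b} | (0 | (0 + 0)) | b.0 → --b--▸ s7
  s6 = (0 | 0)\{b} | (b.0 | (0 + 0)) | 0 → --b--▸ s7
  s7 = (0 | 0)\{b} | (0 | (0 + 0)) | 0 → ·
Reachable graph of Q (6 states):
  t0 = (0 | 0)\{b} | (b.0 | (0 + 0)) | (a.(0 + 0) + b.0) → --a--▸ t1, --b--▸ t2, --b--▸ t3
  t1 = (0 | 0)\{b} | (b.0 | (0 + 0)) | (0 + 0) → --b--▸ t4
  t2 = (0 | 0)\{b} | (0 | (0 + 0)) | (a.(0 + 0) + b.0) → --a--▸ t4, --b--▸ t5
  t3 = (0 | 0)\{b} | (b.0 | (0 + 0)) | 0 → --b--▸ t5
  t4 = (0 | 0)\{b} | (0 | (0 + 0)) | (0 + 0) → ·
  t5 = (0 | 0)\{b} | (0 | (0 + 0)) | 0 → ·
Trace ⟨bbb⟩ through P, begin at {s0}:
  after b @ step 1: {s2, s3}
  after b @ step 2: {s5, s6}
  after b @ step 3: {s7}
  P completes σ.
Trace ⟨bbb⟩ through Q, begin at {t0}:
  after b @ step 1: {t2, t3}
  after b @ step 2: {t5}
  after b @ step 3: ∅ (Q stuck)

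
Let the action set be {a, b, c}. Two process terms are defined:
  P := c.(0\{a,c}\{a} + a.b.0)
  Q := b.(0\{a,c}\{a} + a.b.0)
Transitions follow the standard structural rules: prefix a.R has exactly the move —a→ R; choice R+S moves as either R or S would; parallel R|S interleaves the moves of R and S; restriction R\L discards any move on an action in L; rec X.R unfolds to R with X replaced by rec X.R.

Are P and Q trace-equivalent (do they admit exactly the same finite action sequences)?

traces(P) ≠ traces(Q) — witness ⟨c⟩

Reachable graph of P (4 states):
  m0 = c.(0\{a,c}\{a} + a.b.0) :: -c-> m1
  m1 = 0\{a,c}\{a} + a.b.0 :: -a-> m2
  m2 = b.0 :: -b-> m3
  m3 = 0 :: (no moves)
Reachable graph of Q (4 states):
  n0 = b.(0\{a,c}\{a} + a.b.0) :: -b-> n1
  n1 = 0\{a,c}\{a} + a.b.0 :: -a-> n2
  n2 = b.0 :: -b-> n3
  n3 = 0 :: (no moves)
Trace ⟨c⟩ through P, begin at {m0}:
  after c @ step 1: {m1}
  P completes σ.
Trace ⟨c⟩ through Q, begin at {n0}:
  after c @ step 1: ∅ (Q stuck)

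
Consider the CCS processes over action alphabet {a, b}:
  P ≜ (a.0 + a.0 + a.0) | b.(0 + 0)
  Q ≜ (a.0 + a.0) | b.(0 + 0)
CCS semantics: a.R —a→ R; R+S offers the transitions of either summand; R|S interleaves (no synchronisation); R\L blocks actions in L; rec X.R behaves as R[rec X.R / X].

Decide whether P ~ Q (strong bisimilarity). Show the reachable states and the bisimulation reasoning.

Reachable graph of P (4 states):
  u0 = (a.0 + a.0 + a.0) | b.(0 + 0) :: --a--▸ u1, --b--▸ u2
  u1 = 0 | b.(0 + 0) :: --b--▸ u3
  u2 = (a.0 + a.0 + a.0) | (0 + 0) :: --a--▸ u3
  u3 = 0 | (0 + 0) :: ·
Reachable graph of Q (4 states):
  v0 = (a.0 + a.0) | b.(0 + 0) :: --a--▸ v1, --b--▸ v2
  v1 = 0 | b.(0 + 0) :: --b--▸ v3
  v2 = (a.0 + a.0) | (0 + 0) :: --a--▸ v3
  v3 = 0 | (0 + 0) :: ·
Coarsest stable partition (strong bisimilarity classes):
  B0 = {u0, v0}
  B1 = {u2, v2}
  B2 = {u3, v3}
  B3 = {u1, v1}
u0 ∈ B0, v0 ∈ B0 → same block

bisimilar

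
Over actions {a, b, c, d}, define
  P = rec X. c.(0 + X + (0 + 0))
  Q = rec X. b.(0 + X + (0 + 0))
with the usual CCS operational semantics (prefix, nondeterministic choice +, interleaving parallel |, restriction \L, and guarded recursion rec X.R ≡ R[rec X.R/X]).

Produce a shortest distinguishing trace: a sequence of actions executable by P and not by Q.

c

LTS(P): 2 reachable states
  m0 = rec X. c.(0 + X + (0 + 0)) :: =c=> m1
  m1 = 0 + (rec X. c.(0 + X + (0 + 0))) + (0 + 0) :: =c=> m1
LTS(Q): 2 reachable states
  n0 = rec X. b.(0 + X + (0 + 0)) :: =b=> n1
  n1 = 0 + (rec X. b.(0 + X + (0 + 0))) + (0 + 0) :: =b=> n1
Executing c from P (initial set {m0}):
  [1] c ⇒ {m1}
  ✓ P
Executing c from Q (initial set {n0}):
  [1] c ⇒ no successor for Q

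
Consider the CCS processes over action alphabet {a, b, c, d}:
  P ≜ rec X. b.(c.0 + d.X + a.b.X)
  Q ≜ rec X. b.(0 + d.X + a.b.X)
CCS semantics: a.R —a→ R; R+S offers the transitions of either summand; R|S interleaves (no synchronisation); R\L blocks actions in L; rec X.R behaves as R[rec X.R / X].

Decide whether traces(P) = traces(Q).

P's transition system — 4 states:
  m0 = rec X. b.(c.0 + d.X + a.b.X) → =b=> m1
  m1 = c.0 + d.(rec X. b.(c.0 + d.X + a.b.X)) + a.b.(rec X. b.(c.0 + d.X + a.b.X)) → =a=> m2, =c=> m3, =d=> m0
  m2 = b.(rec X. b.(c.0 + d.X + a.b.X)) → =b=> m0
  m3 = 0 → (no moves)
Q's transition system — 3 states:
  n0 = rec X. b.(0 + d.X + a.b.X) → =b=> n1
  n1 = 0 + d.(rec X. b.(0 + d.X + a.b.X)) + a.b.(rec X. b.(0 + d.X + a.b.X)) → =a=> n2, =d=> n0
  n2 = b.(rec X. b.(0 + d.X + a.b.X)) → =b=> n0
Run σ = ⟨bc⟩ on P: start {m0}
  [1] b ⇒ {m1}
  [2] c ⇒ {m3}
  ✓ P
Run σ = ⟨bc⟩ on Q: start {n0}
  [1] b ⇒ {n1}
  [2] c ⇒ ∅ (Q stuck)

trace-distinct — witness ⟨bc⟩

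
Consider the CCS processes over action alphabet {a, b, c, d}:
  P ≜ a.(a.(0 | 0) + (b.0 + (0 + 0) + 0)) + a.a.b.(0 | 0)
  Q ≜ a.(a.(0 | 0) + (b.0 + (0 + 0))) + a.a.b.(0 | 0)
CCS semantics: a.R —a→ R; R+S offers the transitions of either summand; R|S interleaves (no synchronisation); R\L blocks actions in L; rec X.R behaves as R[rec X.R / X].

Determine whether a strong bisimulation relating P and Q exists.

P ~ Q

LTS(P): 6 reachable states
  s0 = a.(a.(0 | 0) + (b.0 + (0 + 0) + 0)) + a.a.b.(0 | 0) has moves ··a··> s1, ··a··> s2
  s1 = a.(0 | 0) + (b.0 + (0 + 0) + 0) has moves ··a··> s3, ··b··> s4
  s2 = a.b.(0 | 0) has moves ··a··> s5
  s3 = 0 | 0 has moves (no moves)
  s4 = 0 has moves (no moves)
  s5 = b.(0 | 0) has moves ··b··> s3
LTS(Q): 6 reachable states
  t0 = a.(a.(0 | 0) + (b.0 + (0 + 0))) + a.a.b.(0 | 0) has moves ··a··> t1, ··a··> t2
  t1 = a.(0 | 0) + (b.0 + (0 + 0)) has moves ··a··> t3, ··b··> t4
  t2 = a.b.(0 | 0) has moves ··a··> t5
  t3 = 0 | 0 has moves (no moves)
  t4 = 0 has moves (no moves)
  t5 = b.(0 | 0) has moves ··b··> t3
Bisimilarity quotient blocks:
  B0 = {s0, t0}
  B1 = {s1, t1}
  B2 = {s3, s4, t3, t4}
  B3 = {s2, t2}
  B4 = {s5, t5}
s0 ∈ B0, t0 ∈ B0 → same block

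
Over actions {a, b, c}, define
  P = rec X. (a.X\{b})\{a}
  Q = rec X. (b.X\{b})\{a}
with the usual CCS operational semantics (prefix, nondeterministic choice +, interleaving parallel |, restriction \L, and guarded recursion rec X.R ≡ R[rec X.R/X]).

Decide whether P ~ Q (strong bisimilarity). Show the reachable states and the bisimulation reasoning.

not bisimilar

LTS(P): 1 reachable states
  s0 = rec X. (a.X\{b})\{a} ⊢ ·
LTS(Q): 2 reachable states
  t0 = rec X. (b.X\{b})\{a} ⊢ =b=> t1
  t1 = (rec X. (b.X\{b})\{a})\{b}\{a} ⊢ ·
Coarsest stable partition (strong bisimilarity classes):
  B0 = {s0, t1}
  B1 = {t0}
s0 ∈ B0, t0 ∈ B1 → different blocks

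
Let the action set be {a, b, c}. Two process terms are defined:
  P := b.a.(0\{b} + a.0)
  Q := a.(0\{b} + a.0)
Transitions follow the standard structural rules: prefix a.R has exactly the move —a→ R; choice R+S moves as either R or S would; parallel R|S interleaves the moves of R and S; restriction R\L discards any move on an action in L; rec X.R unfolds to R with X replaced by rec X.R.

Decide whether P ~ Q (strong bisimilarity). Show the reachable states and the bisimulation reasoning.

LTS(P): 4 reachable states
  u0 = b.a.(0\{b} + a.0) :: --b--▸ u1
  u1 = a.(0\{b} + a.0) :: --a--▸ u2
  u2 = 0\{b} + a.0 :: --a--▸ u3
  u3 = 0 :: (no moves)
LTS(Q): 3 reachable states
  v0 = a.(0\{b} + a.0) :: --a--▸ v1
  v1 = 0\{b} + a.0 :: --a--▸ v2
  v2 = 0 :: (no moves)
Bisimilarity quotient blocks:
  B0 = {u0}
  B1 = {u1, v0}
  B2 = {u2, v1}
  B3 = {u3, v2}
u0 ∈ B0, v0 ∈ B1 → different blocks

P ≁ Q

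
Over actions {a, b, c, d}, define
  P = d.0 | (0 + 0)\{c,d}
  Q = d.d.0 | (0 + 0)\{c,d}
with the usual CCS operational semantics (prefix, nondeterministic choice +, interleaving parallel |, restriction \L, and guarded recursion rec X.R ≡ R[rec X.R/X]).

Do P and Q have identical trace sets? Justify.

NO — witness ⟨dd⟩

LTS(P): 2 reachable states
  s0 = d.0 | (0 + 0)\{c,d} | =d=> s1
  s1 = 0 | (0 + 0)\{c,d} | (no moves)
LTS(Q): 3 reachable states
  t0 = d.d.0 | (0 + 0)\{c,d} | =d=> t1
  t1 = d.0 | (0 + 0)\{c,d} | =d=> t2
  t2 = 0 | (0 + 0)\{c,d} | (no moves)
Executing dd from Q (initial set {t0}):
  [1] d ⇒ {t1}
  [2] d ⇒ {t2}
  — Q admits the full trace.
Executing dd from P (initial set {s0}):
  [1] d ⇒ {s1}
  [2] d ⇒ ∅ (P stuck)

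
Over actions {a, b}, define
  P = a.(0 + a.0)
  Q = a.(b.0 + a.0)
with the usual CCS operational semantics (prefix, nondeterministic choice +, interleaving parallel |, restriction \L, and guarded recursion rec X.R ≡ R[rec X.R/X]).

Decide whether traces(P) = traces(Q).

P's transition system — 3 states:
  p0 = a.(0 + a.0) → —a→ p1
  p1 = 0 + a.0 → —a→ p2
  p2 = 0 → stopped
Q's transition system — 3 states:
  q0 = a.(b.0 + a.0) → —a→ q1
  q1 = b.0 + a.0 → —a→ q2, —b→ q2
  q2 = 0 → stopped
Run σ = ⟨ab⟩ on Q: start {q0}
  [1] a ⇒ {q1}
  [2] b ⇒ {q2}
  ✓ Q
Run σ = ⟨ab⟩ on P: start {p0}
  [1] a ⇒ {p1}
  [2] b ⇒ no successor for P

NO — witness ⟨ab⟩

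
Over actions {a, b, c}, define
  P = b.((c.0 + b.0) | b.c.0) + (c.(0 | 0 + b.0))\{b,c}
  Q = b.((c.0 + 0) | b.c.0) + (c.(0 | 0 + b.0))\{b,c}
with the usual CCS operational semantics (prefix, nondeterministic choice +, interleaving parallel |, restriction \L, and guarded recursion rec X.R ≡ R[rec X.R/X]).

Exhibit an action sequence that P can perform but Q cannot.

bbb

LTS(P): 7 reachable states
  p0 = b.((c.0 + b.0) | b.c.0) + (c.(0 | 0 + b.0))\{b,c} has moves =b=> p1
  p1 = (c.0 + b.0) | b.c.0 has moves =b=> p2, =b=> p3, =c=> p3
  p2 = (c.0 + b.0) | c.0 has moves =b=> p4, =c=> p4, =c=> p5
  p3 = 0 | b.c.0 has moves =b=> p4
  p4 = 0 | c.0 has moves =c=> p6
  p5 = (c.0 + b.0) | 0 has moves =b=> p6, =c=> p6
  p6 = 0 | 0 has moves deadlocked
LTS(Q): 7 reachable states
  q0 = b.((c.0 + 0) | b.c.0) + (c.(0 | 0 + b.0))\{b,c} has moves =b=> q1
  q1 = (c.0 + 0) | b.c.0 has moves =b=> q2, =c=> q3
  q2 = (c.0 + 0) | c.0 has moves =c=> q4, =c=> q5
  q3 = 0 | b.c.0 has moves =b=> q5
  q4 = (c.0 + 0) | 0 has moves =c=> q6
  q5 = 0 | c.0 has moves =c=> q6
  q6 = 0 | 0 has moves deadlocked
Executing bbb from P (initial set {p0}):
  [1] b ⇒ {p1}
  [2] b ⇒ {p2, p3}
  [3] b ⇒ {p4}
  — P admits the full trace.
Executing bbb from Q (initial set {q0}):
  [1] b ⇒ {q1}
  [2] b ⇒ {q2}
  [3] b ⇒ no successor for Q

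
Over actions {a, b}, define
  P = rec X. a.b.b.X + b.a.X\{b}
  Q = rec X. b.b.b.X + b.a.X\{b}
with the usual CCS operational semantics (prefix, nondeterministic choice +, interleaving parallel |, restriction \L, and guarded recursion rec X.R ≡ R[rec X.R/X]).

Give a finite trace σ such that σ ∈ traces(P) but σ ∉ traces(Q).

LTS(P): 6 reachable states
  p0 = rec X. a.b.b.X + b.a.X\{b} → ··a··> p1, ··b··> p2
  p1 = b.b.(rec X. a.b.b.X + b.a.X\{b}) → ··b··> p3
  p2 = a.(rec X. a.b.b.X + b.a.X\{b})\{b} → ··a··> p4
  p3 = b.(rec X. a.b.b.X + b.a.X\{b}) → ··b··> p0
  p4 = (rec X. a.b.b.X + b.a.X\{b})\{b} → ··a··> p5
  p5 = (b.b.(rec X. a.b.b.X + b.a.X\{b}))\{b} → deadlocked
LTS(Q): 5 reachable states
  q0 = rec X. b.b.b.X + b.a.X\{b} → ··b··> q1, ··b··> q2
  q1 = a.(rec X. b.b.b.X + b.a.X\{b})\{b} → ··a··> q3
  q2 = b.b.(rec X. b.b.b.X + b.a.X\{b}) → ··b··> q4
  q3 = (rec X. b.b.b.X + b.a.X\{b})\{b} → deadlocked
  q4 = b.(rec X. b.b.b.X + b.a.X\{b}) → ··b··> q0
Executing a from P (initial set {p0}):
  [1] a ⇒ {p1}
  P completes σ.
Executing a from Q (initial set {q0}):
  [1] a ⇒ ∅ (Q stuck)

a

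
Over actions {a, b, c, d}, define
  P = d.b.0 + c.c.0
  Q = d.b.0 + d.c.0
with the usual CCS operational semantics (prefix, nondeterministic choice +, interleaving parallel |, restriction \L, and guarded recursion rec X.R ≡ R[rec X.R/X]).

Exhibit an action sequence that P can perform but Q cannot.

c

LTS(P): 4 reachable states
  s0 = d.b.0 + c.c.0 has moves ··c··> s1, ··d··> s2
  s1 = c.0 has moves ··c··> s3
  s2 = b.0 has moves ··b··> s3
  s3 = 0 has moves ∅
LTS(Q): 4 reachable states
  t0 = d.b.0 + d.c.0 has moves ··d··> t1, ··d··> t2
  t1 = b.0 has moves ··b··> t3
  t2 = c.0 has moves ··c··> t3
  t3 = 0 has moves ∅
Executing c from P (initial set {s0}):
  [1] c ⇒ {s1}
  — P admits the full trace.
Executing c from Q (initial set {t0}):
  [1] c ⇒ ∅  — Q cannot continue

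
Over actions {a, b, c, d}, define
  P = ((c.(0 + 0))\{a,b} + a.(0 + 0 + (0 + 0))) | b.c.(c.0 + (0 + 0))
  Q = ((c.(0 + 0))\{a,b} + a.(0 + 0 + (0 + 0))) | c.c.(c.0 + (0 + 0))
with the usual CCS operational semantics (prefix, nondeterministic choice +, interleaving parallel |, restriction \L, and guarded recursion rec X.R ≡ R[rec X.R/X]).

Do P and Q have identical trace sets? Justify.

P's transition system — 12 states:
  p0 = ((c.(0 + 0))\{a,b} + a.(0 + 0 + (0 + 0))) | b.c.(c.0 + (0 + 0)) has moves -a-> p1, -b-> p2, -c-> p3
  p1 = (0 + 0 + (0 + 0)) | b.c.(c.0 + (0 + 0)) has moves -b-> p4
  p2 = ((c.(0 + 0))\{a,b} + a.(0 + 0 + (0 + 0))) | c.(c.0 + (0 + 0)) has moves -a-> p4, -c-> p5, -c-> p6
  p3 = (0 + 0)\{a,b} | b.c.(c.0 + (0 + 0)) has moves -b-> p6
  p4 = (0 + 0 + (0 + 0)) | c.(c.0 + (0 + 0)) has moves -c-> p7
  p5 = ((c.(0 + 0))\{a,b} + a.(0 + 0 + (0 + 0))) | (c.0 + (0 + 0)) has moves -a-> p7, -c-> p8, -c-> p9
  p6 = (0 + 0)\{a,b} | c.(c.0 + (0 + 0)) has moves -c-> p9
  p7 = (0 + 0 + (0 + 0)) | (c.0 + (0 + 0)) has moves -c-> p10
  p8 = ((c.(0 + 0))\{a,b} + a.(0 + 0 + (0 + 0))) | 0 has moves -a-> p10, -c-> p11
  p9 = (0 + 0)\{a,b} | (c.0 + (0 + 0)) has moves -c-> p11
  p10 = (0 + 0 + (0 + 0)) | 0 has moves (no moves)
  p11 = (0 + 0)\{a,b} | 0 has moves (no moves)
Q's transition system — 12 states:
  q0 = ((c.(0 + 0))\{a,b} + a.(0 + 0 + (0 + 0))) | c.c.(c.0 + (0 + 0)) has moves -a-> q1, -c-> q2, -c-> q3
  q1 = (0 + 0 + (0 + 0)) | c.c.(c.0 + (0 + 0)) has moves -c-> q4
  q2 = ((c.(0 + 0))\{a,b} + a.(0 + 0 + (0 + 0))) | c.(c.0 + (0 + 0)) has moves -a-> q4, -c-> q5, -c-> q6
  q3 = (0 + 0)\{a,b} | c.c.(c.0 + (0 + 0)) has moves -c-> q6
  q4 = (0 + 0 + (0 + 0)) | c.(c.0 + (0 + 0)) has moves -c-> q7
  q5 = ((c.(0 + 0))\{a,b} + a.(0 + 0 + (0 + 0))) | (c.0 + (0 + 0)) has moves -a-> q7, -c-> q8, -c-> q9
  q6 = (0 + 0)\{a,b} | c.(c.0 + (0 + 0)) has moves -c-> q9
  q7 = (0 + 0 + (0 + 0)) | (c.0 + (0 + 0)) has moves -c-> q10
  q8 = ((c.(0 + 0))\{a,b} + a.(0 + 0 + (0 + 0))) | 0 has moves -a-> q10, -c-> q11
  q9 = (0 + 0)\{a,b} | (c.0 + (0 + 0)) has moves -c-> q11
  q10 = (0 + 0 + (0 + 0)) | 0 has moves (no moves)
  q11 = (0 + 0)\{a,b} | 0 has moves (no moves)
Executing b from P (initial set {p0}):
  [1] b ⇒ {p2}
  P completes σ.
Executing b from Q (initial set {q0}):
  [1] b ⇒ ∅  — Q cannot continue

NO — witness ⟨b⟩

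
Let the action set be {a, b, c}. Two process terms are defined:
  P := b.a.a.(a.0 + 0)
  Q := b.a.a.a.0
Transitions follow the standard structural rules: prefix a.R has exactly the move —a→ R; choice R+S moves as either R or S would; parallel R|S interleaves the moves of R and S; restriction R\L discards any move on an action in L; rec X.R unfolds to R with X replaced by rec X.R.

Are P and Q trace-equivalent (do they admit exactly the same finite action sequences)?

Reachable graph of P (5 states):
  u0 = b.a.a.(a.0 + 0) | —b→ u1
  u1 = a.a.(a.0 + 0) | —a→ u2
  u2 = a.(a.0 + 0) | —a→ u3
  u3 = a.0 + 0 | —a→ u4
  u4 = 0 | stopped
Reachable graph of Q (5 states):
  v0 = b.a.a.a.0 | —b→ v1
  v1 = a.a.a.0 | —a→ v2
  v2 = a.a.0 | —a→ v3
  v3 = a.0 | —a→ v4
  v4 = 0 | stopped
Bisimilarity quotient blocks:
  B0 = {u0, v0}
  B1 = {u1, v1}
  B2 = {u2, v2}
  B3 = {u3, v3}
  B4 = {u4, v4}
u0 ∈ B0, v0 ∈ B0 → same block
Bisimilar ⇒ trace-equivalent.

trace-equivalent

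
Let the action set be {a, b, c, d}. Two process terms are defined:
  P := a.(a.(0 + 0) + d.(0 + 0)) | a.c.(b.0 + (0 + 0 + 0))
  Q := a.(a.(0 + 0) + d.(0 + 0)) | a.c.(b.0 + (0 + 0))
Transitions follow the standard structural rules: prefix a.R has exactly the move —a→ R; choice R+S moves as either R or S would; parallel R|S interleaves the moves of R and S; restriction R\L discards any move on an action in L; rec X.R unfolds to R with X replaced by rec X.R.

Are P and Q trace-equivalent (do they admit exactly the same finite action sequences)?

Reachable graph of P (12 states):
  s0 = a.(a.(0 + 0) + d.(0 + 0)) | a.c.(b.0 + (0 + 0 + 0)) :: -a-> s1, -a-> s2
  s1 = (a.(0 + 0) + d.(0 + 0)) | a.c.(b.0 + (0 + 0 + 0)) :: -a-> s3, -a-> s4, -d-> s3
  s2 = a.(a.(0 + 0) + d.(0 + 0)) | c.(b.0 + (0 + 0 + 0)) :: -a-> s4, -c-> s5
  s3 = (0 + 0) | a.c.(b.0 + (0 + 0 + 0)) :: -a-> s6
  s4 = (a.(0 + 0) + d.(0 + 0)) | c.(b.0 + (0 + 0 + 0)) :: -a-> s6, -c-> s7, -d-> s6
  s5 = a.(a.(0 + 0) + d.(0 + 0)) | (b.0 + (0 + 0 + 0)) :: -a-> s7, -b-> s8
  s6 = (0 + 0) | c.(b.0 + (0 + 0 + 0)) :: -c-> s9
  s7 = (a.(0 + 0) + d.(0 + 0)) | (b.0 + (0 + 0 + 0)) :: -a-> s9, -b-> s10, -d-> s9
  s8 = a.(a.(0 + 0) + d.(0 + 0)) | 0 :: -a-> s10
  s9 = (0 + 0) | (b.0 + (0 + 0 + 0)) :: -b-> s11
  s10 = (a.(0 + 0) + d.(0 + 0)) | 0 :: -a-> s11, -d-> s11
  s11 = (0 + 0) | 0 :: ·
Reachable graph of Q (12 states):
  t0 = a.(a.(0 + 0) + d.(0 + 0)) | a.c.(b.0 + (0 + 0)) :: -a-> t1, -a-> t2
  t1 = (a.(0 + 0) + d.(0 + 0)) | a.c.(b.0 + (0 + 0)) :: -a-> t3, -a-> t4, -d-> t3
  t2 = a.(a.(0 + 0) + d.(0 + 0)) | c.(b.0 + (0 + 0)) :: -a-> t4, -c-> t5
  t3 = (0 + 0) | a.c.(b.0 + (0 + 0)) :: -a-> t6
  t4 = (a.(0 + 0) + d.(0 + 0)) | c.(b.0 + (0 + 0)) :: -a-> t6, -c-> t7, -d-> t6
  t5 = a.(a.(0 + 0) + d.(0 + 0)) | (b.0 + (0 + 0)) :: -a-> t7, -b-> t8
  t6 = (0 + 0) | c.(b.0 + (0 + 0)) :: -c-> t9
  t7 = (a.(0 + 0) + d.(0 + 0)) | (b.0 + (0 + 0)) :: -a-> t9, -b-> t10, -d-> t9
  t8 = a.(a.(0 + 0) + d.(0 + 0)) | 0 :: -a-> t10
  t9 = (0 + 0) | (b.0 + (0 + 0)) :: -b-> t11
  t10 = (a.(0 + 0) + d.(0 + 0)) | 0 :: -a-> t11, -d-> t11
  t11 = (0 + 0) | 0 :: ·
Bisimilarity quotient blocks:
  B0 = {s0, t0}
  B1 = {s2, t2}
  B2 = {s4, t4}
  B3 = {s6, t6}
  B4 = {s9, t9}
  B5 = {s11, t11}
  B6 = {s7, t7}
  B7 = {s10, t10}
  B8 = {s5, t5}
  B9 = {s8, t8}
  B10 = {s1, t1}
  B11 = {s3, t3}
s0 ∈ B0, t0 ∈ B0 → same block
Bisimilar ⇒ trace-equivalent.

trace-equivalent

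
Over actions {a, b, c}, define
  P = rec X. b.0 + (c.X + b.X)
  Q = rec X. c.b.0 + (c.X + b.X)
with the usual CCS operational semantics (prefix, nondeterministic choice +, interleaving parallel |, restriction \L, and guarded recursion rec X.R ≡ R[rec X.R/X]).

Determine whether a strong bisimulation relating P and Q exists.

P ≁ Q

Reachable graph of P (2 states):
  s0 = rec X. b.0 + (c.X + b.X) | -b-> s0, -b-> s1, -c-> s0
  s1 = 0 | stopped
Reachable graph of Q (3 states):
  t0 = rec X. c.b.0 + (c.X + b.X) | -b-> t0, -c-> t0, -c-> t1
  t1 = b.0 | -b-> t2
  t2 = 0 | stopped
Partition-refinement fixed point:
  B0 = {s0}
  B1 = {s1, t2}
  B2 = {t0}
  B3 = {t1}
s0 ∈ B0, t0 ∈ B2 → different blocks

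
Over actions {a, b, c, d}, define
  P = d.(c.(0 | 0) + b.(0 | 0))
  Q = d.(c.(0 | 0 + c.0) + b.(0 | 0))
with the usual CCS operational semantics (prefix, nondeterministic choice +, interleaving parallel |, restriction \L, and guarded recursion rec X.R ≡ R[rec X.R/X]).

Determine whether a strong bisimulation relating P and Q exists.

Reachable graph of P (3 states):
  u0 = d.(c.(0 | 0) + b.(0 | 0)) has moves -d-> u1
  u1 = c.(0 | 0) + b.(0 | 0) has moves -b-> u2, -c-> u2
  u2 = 0 | 0 has moves deadlocked
Reachable graph of Q (5 states):
  v0 = d.(c.(0 | 0 + c.0) + b.(0 | 0)) has moves -d-> v1
  v1 = c.(0 | 0 + c.0) + b.(0 | 0) has moves -b-> v2, -c-> v3
  v2 = 0 | 0 has moves deadlocked
  v3 = 0 | 0 + c.0 has moves -c-> v4
  v4 = 0 has moves deadlocked
Coarsest stable partition (strong bisimilarity classes):
  B0 = {u0}
  B1 = {u1}
  B2 = {u2, v2, v4}
  B3 = {v0}
  B4 = {v1}
  B5 = {v3}
u0 ∈ B0, v0 ∈ B3 → different blocks

NO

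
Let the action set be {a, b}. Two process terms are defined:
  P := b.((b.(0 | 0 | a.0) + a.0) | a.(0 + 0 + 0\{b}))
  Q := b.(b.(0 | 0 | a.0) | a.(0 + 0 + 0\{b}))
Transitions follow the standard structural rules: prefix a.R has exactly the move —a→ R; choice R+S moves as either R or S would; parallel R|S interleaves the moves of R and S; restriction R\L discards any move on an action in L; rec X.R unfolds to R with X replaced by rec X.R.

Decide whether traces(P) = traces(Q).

NO — witness ⟨baa⟩

Reachable graph of P (9 states):
  m0 = b.((b.(0 | 0 | a.0) + a.0) | a.(0 + 0 + 0\{b})) :: ··b··> m1
  m1 = (b.(0 | 0 | a.0) + a.0) | a.(0 + 0 + 0\{b}) :: ··a··> m2, ··a··> m3, ··b··> m4
  m2 = (b.(0 | 0 | a.0) + a.0) | (0 + 0 + 0\{b}) :: ··a··> m5, ··b··> m6
  m3 = 0 | a.(0 + 0 + 0\{b}) :: ··a··> m5
  m4 = 0 | 0 | a.0 | a.(0 + 0 + 0\{b}) :: ··a··> m6, ··a··> m7
  m5 = 0 | (0 + 0 + 0\{b}) :: stopped
  m6 = 0 | 0 | a.0 | (0 + 0 + 0\{b}) :: ··a··> m8
  m7 = 0 | 0 | 0 | a.(0 + 0 + 0\{b}) :: ··a··> m8
  m8 = 0 | 0 | 0 | (0 + 0 + 0\{b}) :: stopped
Reachable graph of Q (7 states):
  n0 = b.(b.(0 | 0 | a.0) | a.(0 + 0 + 0\{b})) :: ··b··> n1
  n1 = b.(0 | 0 | a.0) | a.(0 + 0 + 0\{b}) :: ··a··> n2, ··b··> n3
  n2 = b.(0 | 0 | a.0) | (0 + 0 + 0\{b}) :: ··b··> n4
  n3 = 0 | 0 | a.0 | a.(0 + 0 + 0\{b}) :: ··a··> n4, ··a··> n5
  n4 = 0 | 0 | a.0 | (0 + 0 + 0\{b}) :: ··a··> n6
  n5 = 0 | 0 | 0 | a.(0 + 0 + 0\{b}) :: ··a··> n6
  n6 = 0 | 0 | 0 | (0 + 0 + 0\{b}) :: stopped
Trace ⟨baa⟩ through P, begin at {m0}:
  [1] b ⇒ {m1}
  [2] a ⇒ {m2, m3}
  [3] a ⇒ {m5}
  P completes σ.
Trace ⟨baa⟩ through Q, begin at {n0}:
  [1] b ⇒ {n1}
  [2] a ⇒ {n2}
  [3] a ⇒ ∅  — Q cannot continue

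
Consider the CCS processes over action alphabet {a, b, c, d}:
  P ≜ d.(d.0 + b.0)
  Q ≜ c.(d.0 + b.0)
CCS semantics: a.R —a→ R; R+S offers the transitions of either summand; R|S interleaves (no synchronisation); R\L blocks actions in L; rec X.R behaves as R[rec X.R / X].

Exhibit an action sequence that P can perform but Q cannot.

Reachable graph of P (3 states):
  s0 = d.(d.0 + b.0) → --d--▸ s1
  s1 = d.0 + b.0 → --b--▸ s2, --d--▸ s2
  s2 = 0 → ∅
Reachable graph of Q (3 states):
  t0 = c.(d.0 + b.0) → --c--▸ t1
  t1 = d.0 + b.0 → --b--▸ t2, --d--▸ t2
  t2 = 0 → ∅
Run σ = ⟨d⟩ on P: start {s0}
  step 1 (d): {s1}
  — P admits the full trace.
Run σ = ⟨d⟩ on Q: start {t0}
  step 1 (d): ∅ (Q stuck)

d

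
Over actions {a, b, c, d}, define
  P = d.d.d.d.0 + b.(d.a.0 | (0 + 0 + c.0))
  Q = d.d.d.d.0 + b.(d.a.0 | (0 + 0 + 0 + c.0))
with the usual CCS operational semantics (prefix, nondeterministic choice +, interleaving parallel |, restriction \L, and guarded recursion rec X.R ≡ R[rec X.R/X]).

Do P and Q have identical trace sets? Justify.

trace-equivalent

P's transition system — 11 states:
  m0 = d.d.d.d.0 + b.(d.a.0 | (0 + 0 + c.0)) ⊢ —b→ m1, —d→ m2
  m1 = d.a.0 | (0 + 0 + c.0) ⊢ —c→ m3, —d→ m4
  m2 = d.d.d.0 ⊢ —d→ m5
  m3 = d.a.0 | 0 ⊢ —d→ m6
  m4 = a.0 | (0 + 0 + c.0) ⊢ —a→ m7, —c→ m6
  m5 = d.d.0 ⊢ —d→ m8
  m6 = a.0 | 0 ⊢ —a→ m9
  m7 = 0 | (0 + 0 + c.0) ⊢ —c→ m9
  m8 = d.0 ⊢ —d→ m10
  m9 = 0 | 0 ⊢ (no moves)
  m10 = 0 ⊢ (no moves)
Q's transition system — 11 states:
  n0 = d.d.d.d.0 + b.(d.a.0 | (0 + 0 + 0 + c.0)) ⊢ —b→ n1, —d→ n2
  n1 = d.a.0 | (0 + 0 + 0 + c.0) ⊢ —c→ n3, —d→ n4
  n2 = d.d.d.0 ⊢ —d→ n5
  n3 = d.a.0 | 0 ⊢ —d→ n6
  n4 = a.0 | (0 + 0 + 0 + c.0) ⊢ —a→ n7, —c→ n6
  n5 = d.d.0 ⊢ —d→ n8
  n6 = a.0 | 0 ⊢ —a→ n9
  n7 = 0 | (0 + 0 + 0 + c.0) ⊢ —c→ n9
  n8 = d.0 ⊢ —d→ n10
  n9 = 0 | 0 ⊢ (no moves)
  n10 = 0 ⊢ (no moves)
Bisimilarity quotient blocks:
  B0 = {m0, n0}
  B1 = {m1, n1}
  B2 = {m4, n4}
  B3 = {m6, n6}
  B4 = {m10, m9, n10, n9}
  B5 = {m7, n7}
  B6 = {m3, n3}
  B7 = {m2, n2}
  B8 = {m5, n5}
  B9 = {m8, n8}
m0 ∈ B0, n0 ∈ B0 → same block
Bisimilar ⇒ trace-equivalent.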